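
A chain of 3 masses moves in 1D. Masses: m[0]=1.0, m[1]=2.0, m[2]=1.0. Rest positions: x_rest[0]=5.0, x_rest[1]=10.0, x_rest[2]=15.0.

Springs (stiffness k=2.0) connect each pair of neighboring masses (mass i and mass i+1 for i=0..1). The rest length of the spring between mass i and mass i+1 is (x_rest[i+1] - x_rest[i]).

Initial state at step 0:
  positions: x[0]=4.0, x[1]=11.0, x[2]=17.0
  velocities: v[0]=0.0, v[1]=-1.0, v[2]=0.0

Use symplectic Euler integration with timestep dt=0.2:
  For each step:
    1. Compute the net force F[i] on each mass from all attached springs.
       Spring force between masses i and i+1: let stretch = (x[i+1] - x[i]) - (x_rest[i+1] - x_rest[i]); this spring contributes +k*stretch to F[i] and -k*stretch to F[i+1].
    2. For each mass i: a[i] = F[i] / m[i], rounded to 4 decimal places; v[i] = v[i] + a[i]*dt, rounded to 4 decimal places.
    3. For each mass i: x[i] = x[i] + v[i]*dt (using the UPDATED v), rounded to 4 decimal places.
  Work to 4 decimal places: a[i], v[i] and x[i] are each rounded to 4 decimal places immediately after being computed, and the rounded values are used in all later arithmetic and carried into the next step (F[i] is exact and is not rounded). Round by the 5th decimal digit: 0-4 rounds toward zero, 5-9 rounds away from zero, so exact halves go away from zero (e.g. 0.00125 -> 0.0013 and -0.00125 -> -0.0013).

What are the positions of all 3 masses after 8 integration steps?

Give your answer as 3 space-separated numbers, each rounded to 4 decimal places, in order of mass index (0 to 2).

Step 0: x=[4.0000 11.0000 17.0000] v=[0.0000 -1.0000 0.0000]
Step 1: x=[4.1600 10.7600 16.9200] v=[0.8000 -1.2000 -0.4000]
Step 2: x=[4.4480 10.5024 16.7472] v=[1.4400 -1.2880 -0.8640]
Step 3: x=[4.8204 10.2524 16.4748] v=[1.8618 -1.2499 -1.3619]
Step 4: x=[5.2273 10.0340 16.1046] v=[2.0346 -1.0918 -1.8509]
Step 5: x=[5.6188 9.8662 15.6488] v=[1.9573 -0.8390 -2.2791]
Step 6: x=[5.9501 9.7598 15.1304] v=[1.6563 -0.5320 -2.5921]
Step 7: x=[6.1861 9.7158 14.5823] v=[1.1802 -0.2198 -2.7403]
Step 8: x=[6.3045 9.7253 14.0449] v=[0.5921 0.0476 -2.6869]

Answer: 6.3045 9.7253 14.0449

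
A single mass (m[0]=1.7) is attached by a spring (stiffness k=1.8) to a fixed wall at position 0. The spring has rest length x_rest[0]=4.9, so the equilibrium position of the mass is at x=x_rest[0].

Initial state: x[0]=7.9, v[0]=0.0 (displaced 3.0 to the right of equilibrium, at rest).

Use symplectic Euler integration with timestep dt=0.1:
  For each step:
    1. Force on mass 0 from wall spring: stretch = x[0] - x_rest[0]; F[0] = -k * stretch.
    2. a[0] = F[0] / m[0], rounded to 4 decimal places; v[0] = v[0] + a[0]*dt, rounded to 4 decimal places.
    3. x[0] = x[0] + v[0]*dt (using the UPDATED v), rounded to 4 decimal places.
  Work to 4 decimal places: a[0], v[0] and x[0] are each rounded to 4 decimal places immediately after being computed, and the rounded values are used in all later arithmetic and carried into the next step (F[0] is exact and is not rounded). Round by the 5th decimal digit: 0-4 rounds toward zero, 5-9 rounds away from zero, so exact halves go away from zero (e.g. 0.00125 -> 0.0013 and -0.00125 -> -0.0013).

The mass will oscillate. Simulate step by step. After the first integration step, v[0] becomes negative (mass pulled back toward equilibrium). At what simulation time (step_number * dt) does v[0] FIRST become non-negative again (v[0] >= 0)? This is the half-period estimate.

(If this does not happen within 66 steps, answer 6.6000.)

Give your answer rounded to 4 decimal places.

Answer: 3.1000

Derivation:
Step 0: x=[7.9000] v=[0.0000]
Step 1: x=[7.8682] v=[-0.3177]
Step 2: x=[7.8050] v=[-0.6320]
Step 3: x=[7.7110] v=[-0.9396]
Step 4: x=[7.5873] v=[-1.2372]
Step 5: x=[7.4351] v=[-1.5217]
Step 6: x=[7.2561] v=[-1.7901]
Step 7: x=[7.0521] v=[-2.0396]
Step 8: x=[6.8254] v=[-2.2675]
Step 9: x=[6.5783] v=[-2.4714]
Step 10: x=[6.3134] v=[-2.6491]
Step 11: x=[6.0335] v=[-2.7988]
Step 12: x=[5.7416] v=[-2.9188]
Step 13: x=[5.4408] v=[-3.0079]
Step 14: x=[5.1343] v=[-3.0652]
Step 15: x=[4.8253] v=[-3.0900]
Step 16: x=[4.5171] v=[-3.0821]
Step 17: x=[4.2129] v=[-3.0416]
Step 18: x=[3.9160] v=[-2.9689]
Step 19: x=[3.6295] v=[-2.8647]
Step 20: x=[3.3565] v=[-2.7302]
Step 21: x=[3.0998] v=[-2.5668]
Step 22: x=[2.8622] v=[-2.3762]
Step 23: x=[2.6462] v=[-2.1604]
Step 24: x=[2.4540] v=[-1.9218]
Step 25: x=[2.2877] v=[-1.6628]
Step 26: x=[2.1491] v=[-1.3862]
Step 27: x=[2.0396] v=[-1.0949]
Step 28: x=[1.9604] v=[-0.7920]
Step 29: x=[1.9123] v=[-0.4808]
Step 30: x=[1.8959] v=[-0.1645]
Step 31: x=[1.9113] v=[0.1536]
First v>=0 after going negative at step 31, time=3.1000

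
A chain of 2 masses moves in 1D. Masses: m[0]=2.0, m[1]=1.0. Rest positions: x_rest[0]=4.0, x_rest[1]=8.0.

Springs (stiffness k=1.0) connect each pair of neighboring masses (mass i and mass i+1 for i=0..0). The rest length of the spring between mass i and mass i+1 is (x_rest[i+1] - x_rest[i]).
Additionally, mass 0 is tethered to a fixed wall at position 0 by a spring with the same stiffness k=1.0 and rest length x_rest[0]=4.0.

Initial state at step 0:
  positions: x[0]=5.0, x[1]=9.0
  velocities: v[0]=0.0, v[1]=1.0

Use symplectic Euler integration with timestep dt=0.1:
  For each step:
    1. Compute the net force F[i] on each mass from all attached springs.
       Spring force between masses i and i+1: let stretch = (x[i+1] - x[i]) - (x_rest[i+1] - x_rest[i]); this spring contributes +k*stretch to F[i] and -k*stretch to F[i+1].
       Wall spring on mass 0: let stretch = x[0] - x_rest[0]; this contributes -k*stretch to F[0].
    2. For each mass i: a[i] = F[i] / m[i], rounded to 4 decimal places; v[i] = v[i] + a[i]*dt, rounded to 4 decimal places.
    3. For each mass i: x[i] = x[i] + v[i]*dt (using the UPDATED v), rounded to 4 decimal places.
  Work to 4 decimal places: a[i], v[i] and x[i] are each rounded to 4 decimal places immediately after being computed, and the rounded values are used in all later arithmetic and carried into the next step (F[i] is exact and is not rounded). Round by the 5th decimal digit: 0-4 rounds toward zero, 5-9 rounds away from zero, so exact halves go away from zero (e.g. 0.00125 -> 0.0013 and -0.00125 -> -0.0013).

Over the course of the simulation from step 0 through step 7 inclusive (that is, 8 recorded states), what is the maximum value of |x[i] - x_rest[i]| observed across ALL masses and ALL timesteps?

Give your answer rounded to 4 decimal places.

Step 0: x=[5.0000 9.0000] v=[0.0000 1.0000]
Step 1: x=[4.9950 9.1000] v=[-0.0500 1.0000]
Step 2: x=[4.9856 9.1990] v=[-0.0945 0.9895]
Step 3: x=[4.9723 9.2958] v=[-0.1331 0.9682]
Step 4: x=[4.9558 9.3894] v=[-0.1655 0.9359]
Step 5: x=[4.9366 9.4787] v=[-0.1916 0.8925]
Step 6: x=[4.9155 9.5625] v=[-0.2113 0.8383]
Step 7: x=[4.8930 9.6399] v=[-0.2247 0.7736]
Max displacement = 1.6399

Answer: 1.6399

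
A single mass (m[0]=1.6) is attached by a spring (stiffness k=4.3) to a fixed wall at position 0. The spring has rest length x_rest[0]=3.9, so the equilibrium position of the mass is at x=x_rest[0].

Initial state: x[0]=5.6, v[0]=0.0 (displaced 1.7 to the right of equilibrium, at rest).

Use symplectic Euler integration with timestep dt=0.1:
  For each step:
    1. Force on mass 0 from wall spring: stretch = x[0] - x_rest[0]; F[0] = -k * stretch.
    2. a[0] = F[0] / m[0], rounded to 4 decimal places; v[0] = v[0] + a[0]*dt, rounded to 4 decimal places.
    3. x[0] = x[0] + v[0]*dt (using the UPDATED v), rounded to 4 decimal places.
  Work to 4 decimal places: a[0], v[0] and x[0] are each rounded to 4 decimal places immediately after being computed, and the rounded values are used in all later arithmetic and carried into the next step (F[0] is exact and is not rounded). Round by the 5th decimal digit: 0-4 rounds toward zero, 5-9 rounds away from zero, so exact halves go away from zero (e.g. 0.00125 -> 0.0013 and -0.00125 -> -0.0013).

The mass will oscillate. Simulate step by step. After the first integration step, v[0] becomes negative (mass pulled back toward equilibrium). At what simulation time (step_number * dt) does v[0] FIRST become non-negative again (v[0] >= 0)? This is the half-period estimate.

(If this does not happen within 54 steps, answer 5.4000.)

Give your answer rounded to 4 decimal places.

Step 0: x=[5.6000] v=[0.0000]
Step 1: x=[5.5543] v=[-0.4569]
Step 2: x=[5.4642] v=[-0.9015]
Step 3: x=[5.3320] v=[-1.3219]
Step 4: x=[5.1613] v=[-1.7068]
Step 5: x=[4.9567] v=[-2.0458]
Step 6: x=[4.7237] v=[-2.3298]
Step 7: x=[4.4686] v=[-2.5512]
Step 8: x=[4.1982] v=[-2.7040]
Step 9: x=[3.9198] v=[-2.7841]
Step 10: x=[3.6409] v=[-2.7894]
Step 11: x=[3.3689] v=[-2.7198]
Step 12: x=[3.1112] v=[-2.5771]
Step 13: x=[2.8747] v=[-2.3651]
Step 14: x=[2.6657] v=[-2.0896]
Step 15: x=[2.4899] v=[-1.7579]
Step 16: x=[2.3520] v=[-1.3789]
Step 17: x=[2.2557] v=[-0.9629]
Step 18: x=[2.2036] v=[-0.5210]
Step 19: x=[2.1971] v=[-0.0651]
Step 20: x=[2.2364] v=[0.3926]
First v>=0 after going negative at step 20, time=2.0000

Answer: 2.0000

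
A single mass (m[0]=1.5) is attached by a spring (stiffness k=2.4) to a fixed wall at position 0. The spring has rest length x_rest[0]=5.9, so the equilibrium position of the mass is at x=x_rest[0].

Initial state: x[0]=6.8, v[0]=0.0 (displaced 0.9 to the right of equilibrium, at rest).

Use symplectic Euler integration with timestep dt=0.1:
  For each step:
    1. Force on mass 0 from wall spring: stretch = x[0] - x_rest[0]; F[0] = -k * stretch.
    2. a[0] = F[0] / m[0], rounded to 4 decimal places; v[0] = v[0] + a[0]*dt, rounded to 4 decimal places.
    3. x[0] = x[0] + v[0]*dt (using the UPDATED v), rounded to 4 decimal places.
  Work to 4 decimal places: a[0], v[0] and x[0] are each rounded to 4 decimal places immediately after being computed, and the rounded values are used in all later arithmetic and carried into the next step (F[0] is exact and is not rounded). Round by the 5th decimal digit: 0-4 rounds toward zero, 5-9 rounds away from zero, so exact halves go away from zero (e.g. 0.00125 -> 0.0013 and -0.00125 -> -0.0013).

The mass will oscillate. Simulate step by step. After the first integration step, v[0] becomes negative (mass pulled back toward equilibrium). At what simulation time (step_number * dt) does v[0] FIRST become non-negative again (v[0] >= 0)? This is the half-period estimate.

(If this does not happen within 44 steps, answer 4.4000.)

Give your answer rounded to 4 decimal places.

Answer: 2.5000

Derivation:
Step 0: x=[6.8000] v=[0.0000]
Step 1: x=[6.7856] v=[-0.1440]
Step 2: x=[6.7570] v=[-0.2857]
Step 3: x=[6.7147] v=[-0.4228]
Step 4: x=[6.6594] v=[-0.5532]
Step 5: x=[6.5919] v=[-0.6747]
Step 6: x=[6.5134] v=[-0.7854]
Step 7: x=[6.4251] v=[-0.8835]
Step 8: x=[6.3284] v=[-0.9675]
Step 9: x=[6.2248] v=[-1.0360]
Step 10: x=[6.1160] v=[-1.0880]
Step 11: x=[6.0037] v=[-1.1226]
Step 12: x=[5.8898] v=[-1.1392]
Step 13: x=[5.7760] v=[-1.1376]
Step 14: x=[5.6642] v=[-1.1178]
Step 15: x=[5.5562] v=[-1.0801]
Step 16: x=[5.4537] v=[-1.0251]
Step 17: x=[5.3583] v=[-0.9537]
Step 18: x=[5.2716] v=[-0.8670]
Step 19: x=[5.1950] v=[-0.7665]
Step 20: x=[5.1296] v=[-0.6537]
Step 21: x=[5.0766] v=[-0.5304]
Step 22: x=[5.0367] v=[-0.3987]
Step 23: x=[5.0106] v=[-0.2606]
Step 24: x=[4.9988] v=[-0.1183]
Step 25: x=[5.0014] v=[0.0259]
First v>=0 after going negative at step 25, time=2.5000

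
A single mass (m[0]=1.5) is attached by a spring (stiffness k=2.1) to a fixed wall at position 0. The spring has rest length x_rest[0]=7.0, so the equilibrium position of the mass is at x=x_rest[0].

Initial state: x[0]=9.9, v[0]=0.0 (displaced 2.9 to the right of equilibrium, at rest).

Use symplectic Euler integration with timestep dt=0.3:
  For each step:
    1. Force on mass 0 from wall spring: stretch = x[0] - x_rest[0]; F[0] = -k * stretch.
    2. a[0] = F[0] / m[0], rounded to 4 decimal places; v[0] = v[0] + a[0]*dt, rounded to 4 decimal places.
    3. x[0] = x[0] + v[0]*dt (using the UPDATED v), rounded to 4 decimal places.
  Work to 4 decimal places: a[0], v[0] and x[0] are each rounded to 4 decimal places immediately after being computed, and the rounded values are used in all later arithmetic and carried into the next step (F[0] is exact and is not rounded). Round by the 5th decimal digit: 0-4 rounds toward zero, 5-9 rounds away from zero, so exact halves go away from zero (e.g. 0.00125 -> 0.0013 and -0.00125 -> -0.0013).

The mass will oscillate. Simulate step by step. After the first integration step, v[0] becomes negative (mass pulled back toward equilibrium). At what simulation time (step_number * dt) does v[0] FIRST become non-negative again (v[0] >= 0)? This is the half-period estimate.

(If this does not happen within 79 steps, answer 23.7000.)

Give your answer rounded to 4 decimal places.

Answer: 2.7000

Derivation:
Step 0: x=[9.9000] v=[0.0000]
Step 1: x=[9.5346] v=[-1.2180]
Step 2: x=[8.8499] v=[-2.2825]
Step 3: x=[7.9321] v=[-3.0595]
Step 4: x=[6.8968] v=[-3.4510]
Step 5: x=[5.8745] v=[-3.4077]
Step 6: x=[4.9940] v=[-2.9350]
Step 7: x=[4.3663] v=[-2.0925]
Step 8: x=[4.0704] v=[-0.9863]
Step 9: x=[4.1436] v=[0.2441]
First v>=0 after going negative at step 9, time=2.7000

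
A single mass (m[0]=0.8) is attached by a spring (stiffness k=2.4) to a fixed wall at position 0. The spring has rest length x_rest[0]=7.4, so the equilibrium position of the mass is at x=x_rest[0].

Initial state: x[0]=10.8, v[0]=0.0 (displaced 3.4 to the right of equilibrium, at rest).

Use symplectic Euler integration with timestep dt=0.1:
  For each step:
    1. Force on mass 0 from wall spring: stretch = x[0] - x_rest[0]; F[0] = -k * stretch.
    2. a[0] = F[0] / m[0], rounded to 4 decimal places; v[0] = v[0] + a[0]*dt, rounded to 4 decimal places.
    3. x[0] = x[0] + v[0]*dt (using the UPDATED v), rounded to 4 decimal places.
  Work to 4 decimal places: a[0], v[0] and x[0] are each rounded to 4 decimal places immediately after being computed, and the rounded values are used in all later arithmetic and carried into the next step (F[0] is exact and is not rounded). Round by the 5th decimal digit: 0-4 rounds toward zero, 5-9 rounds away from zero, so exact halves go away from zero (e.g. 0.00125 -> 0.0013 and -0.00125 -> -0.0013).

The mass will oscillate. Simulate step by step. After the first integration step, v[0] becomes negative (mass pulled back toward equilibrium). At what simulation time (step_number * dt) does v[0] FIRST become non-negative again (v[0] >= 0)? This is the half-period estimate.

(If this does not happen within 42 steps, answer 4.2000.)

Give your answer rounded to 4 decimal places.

Answer: 1.9000

Derivation:
Step 0: x=[10.8000] v=[0.0000]
Step 1: x=[10.6980] v=[-1.0200]
Step 2: x=[10.4971] v=[-2.0094]
Step 3: x=[10.2033] v=[-2.9385]
Step 4: x=[9.8254] v=[-3.7795]
Step 5: x=[9.3747] v=[-4.5071]
Step 6: x=[8.8648] v=[-5.0995]
Step 7: x=[8.3109] v=[-5.5389]
Step 8: x=[7.7297] v=[-5.8122]
Step 9: x=[7.1386] v=[-5.9111]
Step 10: x=[6.5553] v=[-5.8327]
Step 11: x=[5.9974] v=[-5.5793]
Step 12: x=[5.4816] v=[-5.1585]
Step 13: x=[5.0233] v=[-4.5830]
Step 14: x=[4.6363] v=[-3.8700]
Step 15: x=[4.3322] v=[-3.0409]
Step 16: x=[4.1201] v=[-2.1206]
Step 17: x=[4.0064] v=[-1.1366]
Step 18: x=[3.9946] v=[-0.1185]
Step 19: x=[4.0849] v=[0.9031]
First v>=0 after going negative at step 19, time=1.9000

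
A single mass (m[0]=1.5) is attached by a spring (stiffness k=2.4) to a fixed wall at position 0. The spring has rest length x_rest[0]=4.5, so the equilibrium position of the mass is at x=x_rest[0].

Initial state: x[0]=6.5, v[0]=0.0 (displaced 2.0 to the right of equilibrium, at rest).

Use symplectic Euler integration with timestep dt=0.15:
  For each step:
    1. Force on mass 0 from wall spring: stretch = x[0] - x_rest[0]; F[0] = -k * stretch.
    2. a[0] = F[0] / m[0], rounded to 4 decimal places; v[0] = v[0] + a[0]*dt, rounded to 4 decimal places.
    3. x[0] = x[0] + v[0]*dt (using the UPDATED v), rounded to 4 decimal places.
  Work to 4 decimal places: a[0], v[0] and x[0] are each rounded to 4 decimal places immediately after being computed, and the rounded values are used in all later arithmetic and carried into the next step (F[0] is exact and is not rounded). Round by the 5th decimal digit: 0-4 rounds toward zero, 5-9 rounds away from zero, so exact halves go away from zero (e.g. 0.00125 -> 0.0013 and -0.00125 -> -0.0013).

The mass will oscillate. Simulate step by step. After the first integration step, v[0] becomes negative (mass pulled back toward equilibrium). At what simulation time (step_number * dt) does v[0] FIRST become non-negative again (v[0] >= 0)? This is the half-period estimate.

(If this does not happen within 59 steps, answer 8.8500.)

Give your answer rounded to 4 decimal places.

Answer: 2.5500

Derivation:
Step 0: x=[6.5000] v=[0.0000]
Step 1: x=[6.4280] v=[-0.4800]
Step 2: x=[6.2866] v=[-0.9427]
Step 3: x=[6.0809] v=[-1.3715]
Step 4: x=[5.8183] v=[-1.7509]
Step 5: x=[5.5082] v=[-2.0673]
Step 6: x=[5.1618] v=[-2.3093]
Step 7: x=[4.7916] v=[-2.4681]
Step 8: x=[4.4109] v=[-2.5381]
Step 9: x=[4.0334] v=[-2.5167]
Step 10: x=[3.6727] v=[-2.4047]
Step 11: x=[3.3418] v=[-2.2061]
Step 12: x=[3.0526] v=[-1.9281]
Step 13: x=[2.8155] v=[-1.5807]
Step 14: x=[2.6390] v=[-1.1764]
Step 15: x=[2.5295] v=[-0.7298]
Step 16: x=[2.4910] v=[-0.2569]
Step 17: x=[2.5248] v=[0.2253]
First v>=0 after going negative at step 17, time=2.5500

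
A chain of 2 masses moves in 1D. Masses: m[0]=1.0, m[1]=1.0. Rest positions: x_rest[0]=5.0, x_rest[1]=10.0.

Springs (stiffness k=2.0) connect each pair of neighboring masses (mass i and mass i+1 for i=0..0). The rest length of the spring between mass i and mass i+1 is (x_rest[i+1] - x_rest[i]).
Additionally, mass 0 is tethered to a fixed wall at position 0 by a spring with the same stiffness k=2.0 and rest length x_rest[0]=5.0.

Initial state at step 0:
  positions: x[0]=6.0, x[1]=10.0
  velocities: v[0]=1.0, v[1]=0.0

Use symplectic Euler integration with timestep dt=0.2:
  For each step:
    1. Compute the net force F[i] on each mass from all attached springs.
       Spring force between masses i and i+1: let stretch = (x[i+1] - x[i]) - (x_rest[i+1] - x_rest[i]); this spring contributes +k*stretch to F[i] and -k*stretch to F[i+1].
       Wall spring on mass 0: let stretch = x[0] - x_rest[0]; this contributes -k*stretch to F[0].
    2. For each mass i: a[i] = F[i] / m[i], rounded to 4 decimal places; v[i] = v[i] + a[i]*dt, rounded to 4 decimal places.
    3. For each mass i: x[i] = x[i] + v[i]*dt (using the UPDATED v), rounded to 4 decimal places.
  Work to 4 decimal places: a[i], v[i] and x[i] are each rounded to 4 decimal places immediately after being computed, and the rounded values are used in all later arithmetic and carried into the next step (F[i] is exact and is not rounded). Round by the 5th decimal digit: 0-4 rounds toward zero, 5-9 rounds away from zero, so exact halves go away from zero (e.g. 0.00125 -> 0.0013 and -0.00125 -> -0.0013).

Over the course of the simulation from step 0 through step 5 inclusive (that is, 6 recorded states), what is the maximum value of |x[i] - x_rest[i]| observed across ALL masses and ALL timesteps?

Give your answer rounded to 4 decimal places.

Step 0: x=[6.0000 10.0000] v=[1.0000 0.0000]
Step 1: x=[6.0400 10.0800] v=[0.2000 0.4000]
Step 2: x=[5.9200 10.2368] v=[-0.6000 0.7840]
Step 3: x=[5.6717 10.4483] v=[-1.2413 1.0573]
Step 4: x=[5.3518 10.6776] v=[-1.5993 1.1467]
Step 5: x=[5.0299 10.8809] v=[-1.6097 1.0164]
Max displacement = 1.0400

Answer: 1.0400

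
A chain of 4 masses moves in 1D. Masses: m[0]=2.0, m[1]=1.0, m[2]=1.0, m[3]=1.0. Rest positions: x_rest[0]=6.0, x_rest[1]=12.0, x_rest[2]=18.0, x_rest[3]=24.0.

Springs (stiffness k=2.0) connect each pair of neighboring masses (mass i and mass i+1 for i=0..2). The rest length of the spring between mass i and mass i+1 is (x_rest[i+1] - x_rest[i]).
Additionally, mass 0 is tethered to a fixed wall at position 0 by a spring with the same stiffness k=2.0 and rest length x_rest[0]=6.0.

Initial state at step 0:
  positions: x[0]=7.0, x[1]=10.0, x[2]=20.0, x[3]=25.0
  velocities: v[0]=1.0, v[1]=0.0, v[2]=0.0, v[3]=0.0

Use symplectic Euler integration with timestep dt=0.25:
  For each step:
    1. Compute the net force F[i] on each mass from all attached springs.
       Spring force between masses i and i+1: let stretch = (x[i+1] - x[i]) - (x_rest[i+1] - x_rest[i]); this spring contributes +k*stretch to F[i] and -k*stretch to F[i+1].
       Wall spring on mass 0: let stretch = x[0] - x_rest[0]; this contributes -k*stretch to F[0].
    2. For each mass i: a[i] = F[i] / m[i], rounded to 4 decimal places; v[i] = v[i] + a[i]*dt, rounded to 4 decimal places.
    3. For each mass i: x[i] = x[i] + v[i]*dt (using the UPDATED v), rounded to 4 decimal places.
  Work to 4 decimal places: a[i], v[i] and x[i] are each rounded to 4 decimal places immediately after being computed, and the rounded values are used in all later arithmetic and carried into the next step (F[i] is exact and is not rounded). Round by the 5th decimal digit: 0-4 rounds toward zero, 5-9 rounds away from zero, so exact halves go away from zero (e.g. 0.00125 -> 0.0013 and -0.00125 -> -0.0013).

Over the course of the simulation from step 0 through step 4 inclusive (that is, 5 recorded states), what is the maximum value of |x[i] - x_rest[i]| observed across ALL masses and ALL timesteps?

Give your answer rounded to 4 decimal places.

Answer: 2.9188

Derivation:
Step 0: x=[7.0000 10.0000 20.0000 25.0000] v=[1.0000 0.0000 0.0000 0.0000]
Step 1: x=[7.0000 10.8750 19.3750 25.1250] v=[0.0000 3.5000 -2.5000 0.5000]
Step 2: x=[6.8047 12.3281 18.4063 25.2813] v=[-0.7813 5.8125 -3.8750 0.6250]
Step 3: x=[6.5293 13.8506 17.5372 25.3282] v=[-1.1016 6.0899 -3.4766 0.1875]
Step 4: x=[6.3034 14.9188 17.1811 25.1512] v=[-0.9036 4.2726 -1.4244 -0.7080]
Max displacement = 2.9188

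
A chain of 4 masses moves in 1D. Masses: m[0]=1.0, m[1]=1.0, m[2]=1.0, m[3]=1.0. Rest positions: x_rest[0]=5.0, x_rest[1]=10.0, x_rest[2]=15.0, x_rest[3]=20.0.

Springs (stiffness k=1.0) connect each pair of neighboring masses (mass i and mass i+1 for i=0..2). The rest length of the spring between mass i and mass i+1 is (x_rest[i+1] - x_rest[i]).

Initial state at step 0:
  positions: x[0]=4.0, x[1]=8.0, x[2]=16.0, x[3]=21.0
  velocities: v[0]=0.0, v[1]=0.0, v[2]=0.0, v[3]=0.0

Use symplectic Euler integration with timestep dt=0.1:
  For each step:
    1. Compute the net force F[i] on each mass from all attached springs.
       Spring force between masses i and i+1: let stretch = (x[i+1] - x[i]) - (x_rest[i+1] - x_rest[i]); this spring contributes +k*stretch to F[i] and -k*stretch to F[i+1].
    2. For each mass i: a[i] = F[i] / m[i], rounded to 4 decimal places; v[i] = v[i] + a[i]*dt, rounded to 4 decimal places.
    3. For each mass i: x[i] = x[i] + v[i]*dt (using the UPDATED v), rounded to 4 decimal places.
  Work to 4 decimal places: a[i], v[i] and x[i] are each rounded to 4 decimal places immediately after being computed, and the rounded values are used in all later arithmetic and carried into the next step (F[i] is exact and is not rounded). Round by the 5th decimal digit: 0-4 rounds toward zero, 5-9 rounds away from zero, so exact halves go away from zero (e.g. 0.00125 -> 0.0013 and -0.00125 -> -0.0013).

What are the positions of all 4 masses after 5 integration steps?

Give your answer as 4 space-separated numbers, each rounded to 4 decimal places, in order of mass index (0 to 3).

Step 0: x=[4.0000 8.0000 16.0000 21.0000] v=[0.0000 0.0000 0.0000 0.0000]
Step 1: x=[3.9900 8.0400 15.9700 21.0000] v=[-0.1000 0.4000 -0.3000 0.0000]
Step 2: x=[3.9705 8.1188 15.9110 20.9997] v=[-0.1950 0.7880 -0.5900 -0.0030]
Step 3: x=[3.9425 8.2340 15.8250 20.9985] v=[-0.2802 1.1524 -0.8604 -0.0119]
Step 4: x=[3.9074 8.3822 15.7148 20.9956] v=[-0.3511 1.4824 -1.1022 -0.0293]
Step 5: x=[3.8670 8.5590 15.5841 20.9899] v=[-0.4036 1.7682 -1.3074 -0.0574]

Answer: 3.8670 8.5590 15.5841 20.9899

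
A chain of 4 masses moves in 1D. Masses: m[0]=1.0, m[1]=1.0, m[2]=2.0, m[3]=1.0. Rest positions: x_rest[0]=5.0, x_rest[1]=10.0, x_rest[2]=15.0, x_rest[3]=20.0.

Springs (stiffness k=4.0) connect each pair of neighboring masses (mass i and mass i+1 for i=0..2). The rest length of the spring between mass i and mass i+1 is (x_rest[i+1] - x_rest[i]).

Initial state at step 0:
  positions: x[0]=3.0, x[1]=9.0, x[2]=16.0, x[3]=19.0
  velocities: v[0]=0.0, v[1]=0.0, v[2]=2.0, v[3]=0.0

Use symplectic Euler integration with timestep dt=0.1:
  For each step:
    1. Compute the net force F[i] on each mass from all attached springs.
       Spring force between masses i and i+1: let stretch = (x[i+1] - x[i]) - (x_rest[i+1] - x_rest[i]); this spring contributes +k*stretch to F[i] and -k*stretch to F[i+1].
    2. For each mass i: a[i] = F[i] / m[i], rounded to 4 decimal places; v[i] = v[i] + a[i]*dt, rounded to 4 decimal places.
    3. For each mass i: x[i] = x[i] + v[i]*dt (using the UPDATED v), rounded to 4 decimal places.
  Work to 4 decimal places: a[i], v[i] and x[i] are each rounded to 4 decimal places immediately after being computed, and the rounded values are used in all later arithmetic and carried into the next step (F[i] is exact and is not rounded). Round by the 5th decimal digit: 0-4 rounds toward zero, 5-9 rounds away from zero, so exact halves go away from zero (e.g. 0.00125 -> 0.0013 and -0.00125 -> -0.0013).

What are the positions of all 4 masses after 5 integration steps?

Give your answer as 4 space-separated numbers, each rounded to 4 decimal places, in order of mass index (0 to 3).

Step 0: x=[3.0000 9.0000 16.0000 19.0000] v=[0.0000 0.0000 2.0000 0.0000]
Step 1: x=[3.0400 9.0400 16.1200 19.0800] v=[0.4000 0.4000 1.2000 0.8000]
Step 2: x=[3.1200 9.1232 16.1576 19.2416] v=[0.8000 0.8320 0.3760 1.6160]
Step 3: x=[3.2401 9.2477 16.1162 19.4798] v=[1.2013 1.2445 -0.4141 2.3824]
Step 4: x=[3.4005 9.4066 16.0047 19.7835] v=[1.6043 1.5889 -1.1151 3.0370]
Step 5: x=[3.6012 9.5892 15.8368 20.1361] v=[2.0067 1.8257 -1.6790 3.5255]

Answer: 3.6012 9.5892 15.8368 20.1361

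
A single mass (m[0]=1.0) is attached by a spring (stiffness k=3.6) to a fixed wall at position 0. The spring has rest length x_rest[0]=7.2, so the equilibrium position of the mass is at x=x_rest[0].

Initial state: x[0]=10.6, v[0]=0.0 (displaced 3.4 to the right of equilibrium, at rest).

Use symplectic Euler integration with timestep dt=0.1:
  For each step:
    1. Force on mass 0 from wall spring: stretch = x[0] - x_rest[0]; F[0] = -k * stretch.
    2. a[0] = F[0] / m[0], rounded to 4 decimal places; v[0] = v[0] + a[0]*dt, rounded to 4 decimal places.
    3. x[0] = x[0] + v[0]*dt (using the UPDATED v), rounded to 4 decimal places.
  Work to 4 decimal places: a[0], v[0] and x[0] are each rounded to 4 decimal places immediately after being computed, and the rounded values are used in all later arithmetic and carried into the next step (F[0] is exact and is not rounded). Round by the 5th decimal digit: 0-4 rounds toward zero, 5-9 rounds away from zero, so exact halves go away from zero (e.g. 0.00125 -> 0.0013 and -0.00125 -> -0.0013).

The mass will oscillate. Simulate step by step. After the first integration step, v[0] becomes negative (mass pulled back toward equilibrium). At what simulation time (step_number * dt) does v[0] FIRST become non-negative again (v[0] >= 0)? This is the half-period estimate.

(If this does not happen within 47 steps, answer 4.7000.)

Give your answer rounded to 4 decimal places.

Answer: 1.7000

Derivation:
Step 0: x=[10.6000] v=[0.0000]
Step 1: x=[10.4776] v=[-1.2240]
Step 2: x=[10.2372] v=[-2.4039]
Step 3: x=[9.8875] v=[-3.4973]
Step 4: x=[9.4410] v=[-4.4648]
Step 5: x=[8.9138] v=[-5.2716]
Step 6: x=[8.3249] v=[-5.8886]
Step 7: x=[7.6955] v=[-6.2936]
Step 8: x=[7.0483] v=[-6.4720]
Step 9: x=[6.4066] v=[-6.4174]
Step 10: x=[5.7934] v=[-6.1318]
Step 11: x=[5.2309] v=[-5.6254]
Step 12: x=[4.7393] v=[-4.9165]
Step 13: x=[4.3362] v=[-4.0307]
Step 14: x=[4.0362] v=[-2.9997]
Step 15: x=[3.8501] v=[-1.8607]
Step 16: x=[3.7846] v=[-0.6547]
Step 17: x=[3.8421] v=[0.5748]
First v>=0 after going negative at step 17, time=1.7000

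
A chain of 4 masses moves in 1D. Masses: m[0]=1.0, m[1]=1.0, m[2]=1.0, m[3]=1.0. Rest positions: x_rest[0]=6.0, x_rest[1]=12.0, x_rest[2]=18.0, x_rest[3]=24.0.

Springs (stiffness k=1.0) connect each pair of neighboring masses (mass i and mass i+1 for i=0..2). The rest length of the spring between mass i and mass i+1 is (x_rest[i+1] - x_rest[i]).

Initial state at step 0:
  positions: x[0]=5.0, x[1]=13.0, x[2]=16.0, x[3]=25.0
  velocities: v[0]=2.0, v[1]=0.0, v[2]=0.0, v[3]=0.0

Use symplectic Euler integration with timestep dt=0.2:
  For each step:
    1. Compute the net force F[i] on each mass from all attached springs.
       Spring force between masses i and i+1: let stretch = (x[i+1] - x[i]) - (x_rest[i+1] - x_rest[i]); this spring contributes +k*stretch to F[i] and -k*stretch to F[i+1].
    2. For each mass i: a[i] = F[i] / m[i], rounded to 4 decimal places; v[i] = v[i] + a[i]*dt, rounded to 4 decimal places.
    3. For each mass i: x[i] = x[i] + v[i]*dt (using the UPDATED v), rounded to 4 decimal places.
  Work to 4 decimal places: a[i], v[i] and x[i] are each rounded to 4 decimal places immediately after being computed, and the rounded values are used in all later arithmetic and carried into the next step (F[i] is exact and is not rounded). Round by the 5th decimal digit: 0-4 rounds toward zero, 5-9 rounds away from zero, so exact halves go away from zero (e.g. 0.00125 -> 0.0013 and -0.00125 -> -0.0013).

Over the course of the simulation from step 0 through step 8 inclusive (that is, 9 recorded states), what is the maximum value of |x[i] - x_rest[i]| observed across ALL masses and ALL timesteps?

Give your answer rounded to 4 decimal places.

Answer: 2.3035

Derivation:
Step 0: x=[5.0000 13.0000 16.0000 25.0000] v=[2.0000 0.0000 0.0000 0.0000]
Step 1: x=[5.4800 12.8000 16.2400 24.8800] v=[2.4000 -1.0000 1.2000 -0.6000]
Step 2: x=[6.0128 12.4448 16.6880 24.6544] v=[2.6640 -1.7760 2.2400 -1.1280]
Step 3: x=[6.5629 12.0020 17.2849 24.3501] v=[2.7504 -2.2138 2.9846 -1.5213]
Step 4: x=[7.0905 11.5530 17.9531 24.0032] v=[2.6382 -2.2450 3.3411 -1.7343]
Step 5: x=[7.5566 11.1815 18.6073 23.6543] v=[2.3307 -1.8575 3.2711 -1.7443]
Step 6: x=[7.9277 10.9620 19.1664 23.3436] v=[1.8557 -1.0973 2.7953 -1.5537]
Step 7: x=[8.1802 10.9493 19.5644 23.1058] v=[1.2626 -0.0633 1.9899 -1.1891]
Step 8: x=[8.3035 11.1705 19.7594 22.9663] v=[0.6164 1.1059 0.9752 -0.6974]
Max displacement = 2.3035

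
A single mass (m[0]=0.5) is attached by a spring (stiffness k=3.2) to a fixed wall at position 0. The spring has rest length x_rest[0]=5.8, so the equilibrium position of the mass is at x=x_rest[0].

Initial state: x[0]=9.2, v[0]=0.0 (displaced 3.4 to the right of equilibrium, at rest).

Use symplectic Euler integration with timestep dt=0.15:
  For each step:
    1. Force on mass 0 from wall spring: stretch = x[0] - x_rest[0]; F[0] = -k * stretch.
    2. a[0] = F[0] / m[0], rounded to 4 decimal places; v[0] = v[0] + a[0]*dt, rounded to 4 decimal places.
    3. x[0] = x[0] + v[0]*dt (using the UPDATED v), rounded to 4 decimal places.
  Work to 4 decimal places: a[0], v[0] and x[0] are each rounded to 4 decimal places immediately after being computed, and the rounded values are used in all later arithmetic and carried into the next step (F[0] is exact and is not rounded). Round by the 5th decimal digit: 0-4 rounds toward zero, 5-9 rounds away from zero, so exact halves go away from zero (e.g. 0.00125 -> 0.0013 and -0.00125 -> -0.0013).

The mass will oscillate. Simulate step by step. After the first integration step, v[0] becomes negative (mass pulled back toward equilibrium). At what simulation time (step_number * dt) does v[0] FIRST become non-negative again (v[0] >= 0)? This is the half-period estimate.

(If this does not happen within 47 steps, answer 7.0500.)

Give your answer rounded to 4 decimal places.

Step 0: x=[9.2000] v=[0.0000]
Step 1: x=[8.7104] v=[-3.2640]
Step 2: x=[7.8017] v=[-6.0580]
Step 3: x=[6.6048] v=[-7.9796]
Step 4: x=[5.2920] v=[-8.7522]
Step 5: x=[4.0523] v=[-8.2645]
Step 6: x=[3.0643] v=[-6.5867]
Step 7: x=[2.4702] v=[-3.9604]
Step 8: x=[2.3556] v=[-0.7638]
Step 9: x=[2.7370] v=[2.5428]
First v>=0 after going negative at step 9, time=1.3500

Answer: 1.3500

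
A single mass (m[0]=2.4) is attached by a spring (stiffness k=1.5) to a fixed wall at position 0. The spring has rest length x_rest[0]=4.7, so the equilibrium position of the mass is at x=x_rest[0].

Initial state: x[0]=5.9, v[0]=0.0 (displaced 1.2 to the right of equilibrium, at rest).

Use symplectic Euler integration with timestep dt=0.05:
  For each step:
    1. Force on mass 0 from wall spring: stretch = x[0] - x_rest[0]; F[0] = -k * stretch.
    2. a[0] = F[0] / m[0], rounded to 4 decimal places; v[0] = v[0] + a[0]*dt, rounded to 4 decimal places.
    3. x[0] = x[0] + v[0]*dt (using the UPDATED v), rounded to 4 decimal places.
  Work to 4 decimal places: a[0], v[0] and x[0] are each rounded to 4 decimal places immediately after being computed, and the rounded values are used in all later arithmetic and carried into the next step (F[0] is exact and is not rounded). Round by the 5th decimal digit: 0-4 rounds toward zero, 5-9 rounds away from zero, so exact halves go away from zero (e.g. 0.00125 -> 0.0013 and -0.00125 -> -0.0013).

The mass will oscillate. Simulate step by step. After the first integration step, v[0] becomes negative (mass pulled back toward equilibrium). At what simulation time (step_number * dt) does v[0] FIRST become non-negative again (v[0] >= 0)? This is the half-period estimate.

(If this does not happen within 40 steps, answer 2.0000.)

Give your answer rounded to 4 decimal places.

Step 0: x=[5.9000] v=[0.0000]
Step 1: x=[5.8981] v=[-0.0375]
Step 2: x=[5.8944] v=[-0.0749]
Step 3: x=[5.8888] v=[-0.1122]
Step 4: x=[5.8813] v=[-0.1494]
Step 5: x=[5.8720] v=[-0.1863]
Step 6: x=[5.8609] v=[-0.2229]
Step 7: x=[5.8479] v=[-0.2592]
Step 8: x=[5.8331] v=[-0.2951]
Step 9: x=[5.8166] v=[-0.3305]
Step 10: x=[5.7983] v=[-0.3654]
Step 11: x=[5.7783] v=[-0.3997]
Step 12: x=[5.7566] v=[-0.4334]
Step 13: x=[5.7333] v=[-0.4664]
Step 14: x=[5.7084] v=[-0.4987]
Step 15: x=[5.6819] v=[-0.5302]
Step 16: x=[5.6539] v=[-0.5609]
Step 17: x=[5.6244] v=[-0.5907]
Step 18: x=[5.5934] v=[-0.6196]
Step 19: x=[5.5610] v=[-0.6475]
Step 20: x=[5.5273] v=[-0.6744]
Step 21: x=[5.4923] v=[-0.7003]
Step 22: x=[5.4560] v=[-0.7251]
Step 23: x=[5.4186] v=[-0.7487]
Step 24: x=[5.3800] v=[-0.7712]
Step 25: x=[5.3404] v=[-0.7925]
Step 26: x=[5.2998] v=[-0.8125]
Step 27: x=[5.2582] v=[-0.8312]
Step 28: x=[5.2158] v=[-0.8486]
Step 29: x=[5.1726] v=[-0.8647]
Step 30: x=[5.1286] v=[-0.8795]
Step 31: x=[5.0840] v=[-0.8929]
Step 32: x=[5.0388] v=[-0.9049]
Step 33: x=[4.9930] v=[-0.9155]
Step 34: x=[4.9468] v=[-0.9247]
Step 35: x=[4.9002] v=[-0.9324]
Step 36: x=[4.8533] v=[-0.9387]
Step 37: x=[4.8061] v=[-0.9435]
Step 38: x=[4.7588] v=[-0.9468]
Step 39: x=[4.7114] v=[-0.9486]
Step 40: x=[4.6640] v=[-0.9490]
v[0] did not become non-negative within 40 steps; using fallback time=2.0000

Answer: 2.0000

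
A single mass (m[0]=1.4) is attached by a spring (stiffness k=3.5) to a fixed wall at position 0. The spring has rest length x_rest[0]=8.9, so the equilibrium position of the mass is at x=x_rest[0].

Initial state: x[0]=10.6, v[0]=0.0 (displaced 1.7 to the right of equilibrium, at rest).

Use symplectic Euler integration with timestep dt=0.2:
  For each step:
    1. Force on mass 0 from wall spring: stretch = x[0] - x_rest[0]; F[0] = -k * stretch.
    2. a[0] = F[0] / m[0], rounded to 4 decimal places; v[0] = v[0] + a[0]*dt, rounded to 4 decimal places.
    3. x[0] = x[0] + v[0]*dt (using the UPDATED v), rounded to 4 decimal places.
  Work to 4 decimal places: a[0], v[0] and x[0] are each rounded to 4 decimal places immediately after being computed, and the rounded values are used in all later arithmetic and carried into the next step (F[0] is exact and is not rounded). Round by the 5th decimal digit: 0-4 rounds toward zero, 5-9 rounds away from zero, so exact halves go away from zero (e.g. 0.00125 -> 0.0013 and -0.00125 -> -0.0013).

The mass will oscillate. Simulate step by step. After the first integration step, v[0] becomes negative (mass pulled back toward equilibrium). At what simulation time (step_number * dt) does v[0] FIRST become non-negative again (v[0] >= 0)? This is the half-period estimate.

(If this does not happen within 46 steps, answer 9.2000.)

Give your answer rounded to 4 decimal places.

Step 0: x=[10.6000] v=[0.0000]
Step 1: x=[10.4300] v=[-0.8500]
Step 2: x=[10.1070] v=[-1.6150]
Step 3: x=[9.6633] v=[-2.2185]
Step 4: x=[9.1433] v=[-2.6002]
Step 5: x=[8.5989] v=[-2.7219]
Step 6: x=[8.0846] v=[-2.5713]
Step 7: x=[7.6519] v=[-2.1636]
Step 8: x=[7.3440] v=[-1.5395]
Step 9: x=[7.1917] v=[-0.7615]
Step 10: x=[7.2102] v=[0.0927]
First v>=0 after going negative at step 10, time=2.0000

Answer: 2.0000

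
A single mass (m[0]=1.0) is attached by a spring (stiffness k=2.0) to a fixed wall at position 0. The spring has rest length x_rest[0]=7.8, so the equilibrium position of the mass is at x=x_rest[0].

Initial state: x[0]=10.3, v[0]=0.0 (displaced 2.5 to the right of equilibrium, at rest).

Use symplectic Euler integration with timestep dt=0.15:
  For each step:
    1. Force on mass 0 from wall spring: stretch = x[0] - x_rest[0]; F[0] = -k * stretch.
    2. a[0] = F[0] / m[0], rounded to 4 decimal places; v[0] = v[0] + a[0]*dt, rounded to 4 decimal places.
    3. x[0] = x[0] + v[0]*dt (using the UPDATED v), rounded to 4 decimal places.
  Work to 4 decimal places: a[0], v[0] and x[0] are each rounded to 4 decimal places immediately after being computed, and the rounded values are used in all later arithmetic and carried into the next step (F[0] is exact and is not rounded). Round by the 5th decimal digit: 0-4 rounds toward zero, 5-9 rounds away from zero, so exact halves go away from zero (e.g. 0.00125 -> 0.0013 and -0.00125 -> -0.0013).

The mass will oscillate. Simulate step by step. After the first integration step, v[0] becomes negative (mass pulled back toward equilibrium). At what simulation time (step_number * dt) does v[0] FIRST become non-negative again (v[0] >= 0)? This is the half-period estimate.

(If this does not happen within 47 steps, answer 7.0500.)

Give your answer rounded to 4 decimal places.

Answer: 2.2500

Derivation:
Step 0: x=[10.3000] v=[0.0000]
Step 1: x=[10.1875] v=[-0.7500]
Step 2: x=[9.9676] v=[-1.4663]
Step 3: x=[9.6501] v=[-2.1166]
Step 4: x=[9.2494] v=[-2.6716]
Step 5: x=[8.7834] v=[-3.1064]
Step 6: x=[8.2732] v=[-3.4014]
Step 7: x=[7.7417] v=[-3.5434]
Step 8: x=[7.2128] v=[-3.5259]
Step 9: x=[6.7103] v=[-3.3497]
Step 10: x=[6.2569] v=[-3.0228]
Step 11: x=[5.8729] v=[-2.5599]
Step 12: x=[5.5756] v=[-1.9818]
Step 13: x=[5.3784] v=[-1.3145]
Step 14: x=[5.2902] v=[-0.5880]
Step 15: x=[5.3149] v=[0.1649]
First v>=0 after going negative at step 15, time=2.2500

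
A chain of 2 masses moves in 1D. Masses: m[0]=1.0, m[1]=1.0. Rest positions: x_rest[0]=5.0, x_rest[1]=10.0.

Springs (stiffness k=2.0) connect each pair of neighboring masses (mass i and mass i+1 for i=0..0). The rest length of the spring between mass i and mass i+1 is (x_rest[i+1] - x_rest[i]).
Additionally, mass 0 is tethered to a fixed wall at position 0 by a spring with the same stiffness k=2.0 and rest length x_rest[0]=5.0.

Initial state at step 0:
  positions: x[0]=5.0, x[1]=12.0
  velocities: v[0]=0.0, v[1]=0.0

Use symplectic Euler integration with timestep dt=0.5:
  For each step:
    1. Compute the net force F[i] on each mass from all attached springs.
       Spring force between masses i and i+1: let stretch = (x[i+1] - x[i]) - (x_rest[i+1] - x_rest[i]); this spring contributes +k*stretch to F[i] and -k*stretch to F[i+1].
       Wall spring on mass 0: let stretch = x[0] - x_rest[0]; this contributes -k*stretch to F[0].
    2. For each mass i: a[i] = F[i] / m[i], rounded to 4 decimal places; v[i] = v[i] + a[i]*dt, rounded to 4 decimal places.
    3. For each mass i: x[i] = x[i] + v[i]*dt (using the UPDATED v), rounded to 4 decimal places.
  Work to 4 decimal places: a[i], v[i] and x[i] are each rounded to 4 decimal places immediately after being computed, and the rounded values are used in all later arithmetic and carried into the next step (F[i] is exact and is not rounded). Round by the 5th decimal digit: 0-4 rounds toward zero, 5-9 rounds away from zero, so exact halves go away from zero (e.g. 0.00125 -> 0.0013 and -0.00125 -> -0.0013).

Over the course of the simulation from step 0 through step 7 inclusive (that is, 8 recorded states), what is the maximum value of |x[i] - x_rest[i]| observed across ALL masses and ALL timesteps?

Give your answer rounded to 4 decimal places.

Answer: 2.1093

Derivation:
Step 0: x=[5.0000 12.0000] v=[0.0000 0.0000]
Step 1: x=[6.0000 11.0000] v=[2.0000 -2.0000]
Step 2: x=[6.5000 10.0000] v=[1.0000 -2.0000]
Step 3: x=[5.5000 9.7500] v=[-2.0000 -0.5000]
Step 4: x=[3.8750 9.8750] v=[-3.2500 0.2500]
Step 5: x=[3.3125 9.5000] v=[-1.1250 -0.7500]
Step 6: x=[4.1875 8.5313] v=[1.7500 -1.9375]
Step 7: x=[5.1407 7.8907] v=[1.9063 -1.2813]
Max displacement = 2.1093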